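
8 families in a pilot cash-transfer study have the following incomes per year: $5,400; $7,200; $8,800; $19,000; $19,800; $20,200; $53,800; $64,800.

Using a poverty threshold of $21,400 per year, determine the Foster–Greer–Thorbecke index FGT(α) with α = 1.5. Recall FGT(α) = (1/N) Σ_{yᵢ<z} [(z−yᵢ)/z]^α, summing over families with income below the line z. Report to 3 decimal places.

Below the line: $5,400, $7,200, $8,800, $19,000, $19,800, $20,200 (q = 6 of N = 8).
Shortfall ratios: (21400−5400)/21400 = 0.7477; (21400−7200)/21400 = 0.6636; (21400−8800)/21400 = 0.5888; (21400−19000)/21400 = 0.1121; (21400−19800)/21400 = 0.0748; (21400−20200)/21400 = 0.0561.
Raised to α = 1.5: 0.64649; 0.54052; 0.45179; 0.03756; 0.02044; 0.01328.
Sum = 1.710075; FGT(1.5) = 1.710075 / 8 = 0.214.

0.214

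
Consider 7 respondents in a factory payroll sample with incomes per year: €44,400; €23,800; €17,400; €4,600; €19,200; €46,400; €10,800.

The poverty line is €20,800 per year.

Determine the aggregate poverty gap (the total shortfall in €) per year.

€31,200

Below z: €4,600, €10,800, €17,400, €19,200 (q = 4 of N = 7).
Individual gaps: 20800−4600 = 16200; 20800−10800 = 10000; 20800−17400 = 3400; 20800−19200 = 1600.
Aggregate gap = €31,200.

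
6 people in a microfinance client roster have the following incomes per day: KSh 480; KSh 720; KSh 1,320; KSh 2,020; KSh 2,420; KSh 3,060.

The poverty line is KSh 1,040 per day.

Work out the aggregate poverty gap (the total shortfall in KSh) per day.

Poor units: KSh 480, KSh 720 (q = 2 of N = 6).
Individual gaps: 1040−480 = 560; 1040−720 = 320.
Aggregate gap = KSh 880.

KSh 880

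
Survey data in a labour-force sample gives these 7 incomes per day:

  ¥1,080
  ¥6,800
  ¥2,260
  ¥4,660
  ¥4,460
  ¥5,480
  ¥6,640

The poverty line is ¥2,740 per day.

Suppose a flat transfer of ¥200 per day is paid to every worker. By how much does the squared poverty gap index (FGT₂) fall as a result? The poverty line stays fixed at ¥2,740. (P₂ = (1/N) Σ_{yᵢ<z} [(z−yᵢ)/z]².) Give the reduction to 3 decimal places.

0.015

Before: below the line — ¥1,080, ¥2,260; squared poverty gap index (FGT₂) = 0.05682.
After the ¥200 transfer: below the line — ¥1,280, ¥2,460; squared poverty gap index (FGT₂) = 0.04205.
Reduction = 0.05682 − 0.04205 = 0.015.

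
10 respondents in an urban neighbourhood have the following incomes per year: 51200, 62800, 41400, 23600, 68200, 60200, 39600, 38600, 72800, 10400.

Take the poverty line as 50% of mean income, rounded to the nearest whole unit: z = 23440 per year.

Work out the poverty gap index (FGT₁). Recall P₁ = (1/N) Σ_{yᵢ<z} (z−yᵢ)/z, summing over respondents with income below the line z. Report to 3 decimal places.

0.056

Below the line: 10400 (q = 1 of N = 10).
Gap ratios (z−y)/z: (23440−10400)/23440 = 0.5563.
Sum of shortfalls = 0.556314; P₁ averages over all N: 0.556314 / 10 = 0.056.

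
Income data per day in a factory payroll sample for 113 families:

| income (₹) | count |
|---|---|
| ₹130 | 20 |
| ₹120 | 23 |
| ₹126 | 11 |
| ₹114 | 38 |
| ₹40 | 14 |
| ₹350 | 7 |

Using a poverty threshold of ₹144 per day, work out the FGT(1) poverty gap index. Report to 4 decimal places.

0.2228

Below the line: 14×₹40, 38×₹114, 23×₹120, 11×₹126, 20×₹130 (q = 106 of N = 113).
Shortfall ratios: (144−40)/144 = 0.7222 (×14); (144−114)/144 = 0.2083 (×38); (144−120)/144 = 0.1667 (×23); (144−126)/144 = 0.1250 (×11); (144−130)/144 = 0.0972 (×20).
Σ = 25.180556. Dividing by the full population N = 113 gives P₁ = 0.2228.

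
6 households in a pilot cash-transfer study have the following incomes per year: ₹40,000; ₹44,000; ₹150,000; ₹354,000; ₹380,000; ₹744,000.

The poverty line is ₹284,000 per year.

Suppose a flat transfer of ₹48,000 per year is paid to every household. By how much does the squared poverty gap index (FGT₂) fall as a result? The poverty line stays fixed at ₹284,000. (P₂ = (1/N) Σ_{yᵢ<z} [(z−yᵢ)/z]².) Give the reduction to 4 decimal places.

0.1083

Before: below the line — ₹40,000, ₹44,000, ₹150,000; squared poverty gap index (FGT₂) = 0.279153.
After the ₹48,000 transfer: below the line — ₹88,000, ₹92,000, ₹198,000; squared poverty gap index (FGT₂) = 0.170841.
Reduction = 0.279153 − 0.170841 = 0.1083.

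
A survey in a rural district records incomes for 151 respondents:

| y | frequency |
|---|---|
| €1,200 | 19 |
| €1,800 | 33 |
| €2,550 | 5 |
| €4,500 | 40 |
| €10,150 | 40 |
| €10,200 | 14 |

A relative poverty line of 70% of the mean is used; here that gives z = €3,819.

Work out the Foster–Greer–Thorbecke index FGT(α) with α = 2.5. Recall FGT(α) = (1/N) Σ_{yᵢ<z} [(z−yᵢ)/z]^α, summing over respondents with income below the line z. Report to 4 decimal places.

Below the line: 19×€1,200, 33×€1,800, 5×€2,550 (q = 57 of N = 151).
Relative gaps: (3819−1200)/3819 = 0.6858 (×19); (3819−1800)/3819 = 0.5287 (×33); (3819−2550)/3819 = 0.3323 (×5).
Raised to α = 2.5: 0.38946 (×19); 0.20322 (×33); 0.06365 (×5).
Sum = 14.424269; FGT(2.5) = 14.424269 / 151 = 0.0955.

0.0955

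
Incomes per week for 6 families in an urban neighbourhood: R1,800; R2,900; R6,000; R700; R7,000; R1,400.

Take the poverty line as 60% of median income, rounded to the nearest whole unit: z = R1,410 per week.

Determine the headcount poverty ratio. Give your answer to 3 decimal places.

0.333

2 of the 6 families have income below R1,410.
H = 2/6 = 0.333.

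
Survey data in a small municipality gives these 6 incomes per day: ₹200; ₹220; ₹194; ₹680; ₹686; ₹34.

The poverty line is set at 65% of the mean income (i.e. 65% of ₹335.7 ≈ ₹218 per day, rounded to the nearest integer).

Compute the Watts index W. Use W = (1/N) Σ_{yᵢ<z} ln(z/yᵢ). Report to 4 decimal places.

0.3435

Incomes under z: ₹34, ₹194, ₹200 (q = 3 of N = 6).
Log gaps: ln(218/34) = 1.8581; ln(218/194) = 0.1166; ln(218/200) = 0.0862.
W = 2.060949 / 6 = 0.3435.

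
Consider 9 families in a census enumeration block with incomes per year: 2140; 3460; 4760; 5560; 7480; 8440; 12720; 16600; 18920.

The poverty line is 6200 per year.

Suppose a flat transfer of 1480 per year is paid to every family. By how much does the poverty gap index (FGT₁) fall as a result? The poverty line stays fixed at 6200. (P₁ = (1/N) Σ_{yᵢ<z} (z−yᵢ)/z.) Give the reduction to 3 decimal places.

0.090

Before: below the line — 2140, 3460, 4760, 5560; poverty gap index (FGT₁) = 0.15914.
After the 1480 transfer: below the line — 3620, 4940; poverty gap index (FGT₁) = 0.06882.
Reduction = 0.15914 − 0.06882 = 0.090.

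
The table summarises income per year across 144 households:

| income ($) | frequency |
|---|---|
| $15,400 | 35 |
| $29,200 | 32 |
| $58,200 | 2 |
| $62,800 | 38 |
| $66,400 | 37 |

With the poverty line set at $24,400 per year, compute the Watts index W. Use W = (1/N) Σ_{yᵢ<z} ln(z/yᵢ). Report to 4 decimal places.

Below z: 35×$15,400 (q = 35 of N = 144).
ln(z/y) terms: ln(24400/15400) = 0.4602 (×35).
W = 16.107547 / 144 = 0.1119.

0.1119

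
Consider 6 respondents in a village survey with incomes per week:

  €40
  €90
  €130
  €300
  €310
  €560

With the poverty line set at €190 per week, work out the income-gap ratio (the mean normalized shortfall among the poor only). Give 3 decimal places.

0.544

Below the line: €40, €90, €130 (q = 3 of N = 6).
Relative gaps: 0.7895, 0.5263, 0.3158; sum = 1.631579.
The income-gap ratio divides by q (the poor only): 1.631579 / 3 = 0.544.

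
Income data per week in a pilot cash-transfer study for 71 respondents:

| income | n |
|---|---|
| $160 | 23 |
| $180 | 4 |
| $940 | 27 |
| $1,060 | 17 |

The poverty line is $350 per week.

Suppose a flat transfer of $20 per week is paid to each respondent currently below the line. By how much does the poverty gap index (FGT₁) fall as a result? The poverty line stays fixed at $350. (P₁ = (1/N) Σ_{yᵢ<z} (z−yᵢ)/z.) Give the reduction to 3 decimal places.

Before: below the line — 23×$160, 4×$180; poverty gap index (FGT₁) = 0.20322.
After the $20 transfer: below the line — 23×$180, 4×$200; poverty gap index (FGT₁) = 0.18149.
Reduction = 0.20322 − 0.18149 = 0.022.

0.022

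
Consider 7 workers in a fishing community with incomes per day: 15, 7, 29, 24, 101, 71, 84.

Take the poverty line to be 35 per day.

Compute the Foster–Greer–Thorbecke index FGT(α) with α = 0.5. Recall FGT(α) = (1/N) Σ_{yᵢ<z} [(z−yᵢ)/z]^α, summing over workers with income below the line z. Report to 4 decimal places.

Incomes under z: 7, 15, 24, 29 (q = 4 of N = 7).
Shortfall ratios: (35−7)/35 = 0.8000; (35−15)/35 = 0.5714; (35−24)/35 = 0.3143; (35−29)/35 = 0.1714.
Raised to α = 0.5: 0.89443; 0.75593; 0.56061; 0.41404.
Sum = 2.625007; FGT(0.5) = 2.625007 / 7 = 0.3750.

0.3750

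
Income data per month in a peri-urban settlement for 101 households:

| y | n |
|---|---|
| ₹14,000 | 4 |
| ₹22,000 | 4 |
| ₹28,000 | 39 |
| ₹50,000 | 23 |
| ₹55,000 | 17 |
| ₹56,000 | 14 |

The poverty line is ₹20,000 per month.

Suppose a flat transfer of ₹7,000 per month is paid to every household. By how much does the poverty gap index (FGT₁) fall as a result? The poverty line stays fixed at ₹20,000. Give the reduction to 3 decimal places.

0.012

Before: below the line — 4×₹14,000; poverty gap index (FGT₁) = 0.01188.
After the ₹7,000 transfer: below the line — none; poverty gap index (FGT₁) = 0.00000.
Reduction = 0.01188 − 0.00000 = 0.012.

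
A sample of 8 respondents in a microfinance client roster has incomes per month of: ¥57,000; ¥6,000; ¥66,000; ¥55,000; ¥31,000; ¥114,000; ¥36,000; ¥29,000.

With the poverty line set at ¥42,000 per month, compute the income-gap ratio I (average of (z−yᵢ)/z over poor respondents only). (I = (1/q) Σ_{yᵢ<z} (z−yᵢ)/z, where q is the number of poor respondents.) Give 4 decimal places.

Poor units: ¥6,000, ¥29,000, ¥31,000, ¥36,000 (q = 4 of N = 8).
Shortfall ratios (z−y)/z: 0.8571, 0.3095, 0.2619, 0.1429; sum = 1.571429.
The income-gap ratio divides by q (the poor only): 1.571429 / 4 = 0.3929.

0.3929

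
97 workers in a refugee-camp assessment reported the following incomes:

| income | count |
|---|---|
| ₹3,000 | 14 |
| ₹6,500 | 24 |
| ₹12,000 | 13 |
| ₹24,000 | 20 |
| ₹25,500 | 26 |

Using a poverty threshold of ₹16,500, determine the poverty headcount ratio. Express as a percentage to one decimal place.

52.6%

51 of the 97 workers have income below ₹16,500.
H = 51/97 = 52.6%.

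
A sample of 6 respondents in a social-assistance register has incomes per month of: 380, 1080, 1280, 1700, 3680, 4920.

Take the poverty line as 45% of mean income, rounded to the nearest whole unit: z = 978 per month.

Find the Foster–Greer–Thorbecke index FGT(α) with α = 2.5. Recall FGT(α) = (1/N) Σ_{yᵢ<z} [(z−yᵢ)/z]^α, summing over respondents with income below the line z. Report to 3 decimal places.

0.049

Below z: 380 (q = 1 of N = 6).
Gap ratios (z−y)/z: (978−380)/978 = 0.6115.
Raised to α = 2.5: 0.29235.
Sum = 0.292352; FGT(2.5) = 0.292352 / 6 = 0.049.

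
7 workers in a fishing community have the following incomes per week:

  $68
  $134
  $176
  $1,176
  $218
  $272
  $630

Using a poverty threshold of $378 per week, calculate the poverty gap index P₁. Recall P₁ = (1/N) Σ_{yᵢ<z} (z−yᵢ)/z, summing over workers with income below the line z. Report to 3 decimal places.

0.386

Incomes under z: $68, $134, $176, $218, $272 (q = 5 of N = 7).
Shortfall ratios: (378−68)/378 = 0.8201; (378−134)/378 = 0.6455; (378−176)/378 = 0.5344; (378−218)/378 = 0.4233; (378−272)/378 = 0.2804.
Σ = 2.703704. Dividing by the full population N = 7 gives P₁ = 0.386.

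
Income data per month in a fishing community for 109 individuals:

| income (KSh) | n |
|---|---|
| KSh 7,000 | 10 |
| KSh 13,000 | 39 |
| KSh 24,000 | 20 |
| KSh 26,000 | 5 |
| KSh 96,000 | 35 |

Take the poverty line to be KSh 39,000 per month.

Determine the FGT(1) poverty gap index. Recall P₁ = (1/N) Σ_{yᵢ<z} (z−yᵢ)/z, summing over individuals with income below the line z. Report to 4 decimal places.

Below z: 10×KSh 7,000, 39×KSh 13,000, 20×KSh 24,000, 5×KSh 26,000 (q = 74 of N = 109).
Shortfall ratios: (39000−7000)/39000 = 0.8205 (×10); (39000−13000)/39000 = 0.6667 (×39); (39000−24000)/39000 = 0.3846 (×20); (39000−26000)/39000 = 0.3333 (×5).
Sum of shortfalls = 43.564103; P₁ averages over all N: 43.564103 / 109 = 0.3997.

0.3997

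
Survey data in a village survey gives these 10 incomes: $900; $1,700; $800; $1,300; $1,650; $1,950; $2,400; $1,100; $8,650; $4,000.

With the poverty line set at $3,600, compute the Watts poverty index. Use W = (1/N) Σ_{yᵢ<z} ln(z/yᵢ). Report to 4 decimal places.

Poor units: $800, $900, $1,100, $1,300, $1,650, $1,700, $1,950, $2,400 (q = 8 of N = 10).
ln(z/y) terms: ln(3600/800) = 1.5041; ln(3600/900) = 1.3863; ln(3600/1100) = 1.1856; ln(3600/1300) = 1.0186; ln(3600/1650) = 0.7802; ln(3600/1700) = 0.7503; ln(3600/1950) = 0.6131; ln(3600/2400) = 0.4055.
W = 7.643599 / 10 = 0.7644.

0.7644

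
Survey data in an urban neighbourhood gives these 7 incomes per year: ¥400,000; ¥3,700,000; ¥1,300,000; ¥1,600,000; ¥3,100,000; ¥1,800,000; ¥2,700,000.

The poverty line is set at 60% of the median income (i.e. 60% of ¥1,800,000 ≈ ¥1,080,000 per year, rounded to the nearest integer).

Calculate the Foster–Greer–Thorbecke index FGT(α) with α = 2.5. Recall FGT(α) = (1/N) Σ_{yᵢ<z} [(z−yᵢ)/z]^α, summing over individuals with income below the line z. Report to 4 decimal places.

0.0449

Poor units: ¥400,000 (q = 1 of N = 7).
Gap ratios (z−y)/z: (1080000−400000)/1080000 = 0.6296.
Raised to α = 2.5: 0.31457.
Sum = 0.314567; FGT(2.5) = 0.314567 / 7 = 0.0449.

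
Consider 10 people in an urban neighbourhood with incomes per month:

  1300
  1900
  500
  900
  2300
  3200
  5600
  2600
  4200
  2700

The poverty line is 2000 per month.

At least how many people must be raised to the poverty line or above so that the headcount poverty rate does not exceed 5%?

Currently q = 4 of N = 10 are below the line (H = 0.400).
A headcount ratio of at most 5% allows at most ⌊0.05 × 10⌋ = 0 poor people.
So at least 4 − 0 = 4 must be lifted.

4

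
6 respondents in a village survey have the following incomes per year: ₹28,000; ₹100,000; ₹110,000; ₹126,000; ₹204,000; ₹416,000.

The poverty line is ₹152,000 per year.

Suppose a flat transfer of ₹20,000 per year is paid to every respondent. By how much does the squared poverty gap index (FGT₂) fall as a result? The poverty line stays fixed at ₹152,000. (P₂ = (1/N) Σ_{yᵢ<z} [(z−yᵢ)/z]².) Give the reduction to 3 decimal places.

0.059

Before: below the line — ₹28,000, ₹100,000, ₹110,000, ₹126,000; squared poverty gap index (FGT₂) = 0.14803.
After the ₹20,000 transfer: below the line — ₹48,000, ₹120,000, ₹130,000, ₹146,000; squared poverty gap index (FGT₂) = 0.08916.
Reduction = 0.14803 − 0.08916 = 0.059.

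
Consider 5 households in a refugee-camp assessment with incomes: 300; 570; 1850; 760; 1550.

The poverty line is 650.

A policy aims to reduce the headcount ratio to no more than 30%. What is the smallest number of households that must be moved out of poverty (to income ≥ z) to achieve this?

2 of the 5 households are poor, so H = 2/5 = 0.400.
A headcount ratio of at most 30% allows at most ⌊0.30 × 5⌋ = 1 poor households.
So at least 2 − 1 = 1 must be lifted.

1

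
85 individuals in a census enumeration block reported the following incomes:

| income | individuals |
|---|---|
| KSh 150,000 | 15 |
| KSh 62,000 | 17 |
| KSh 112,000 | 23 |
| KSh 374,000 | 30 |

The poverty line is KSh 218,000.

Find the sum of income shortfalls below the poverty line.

Incomes under z: 17×KSh 62,000, 23×KSh 112,000, 15×KSh 150,000 (q = 55 of N = 85).
Individual gaps: 17×(218000−62000) = 2652000; 23×(218000−112000) = 2438000; 15×(218000−150000) = 1020000.
Aggregate gap = KSh 6,110,000.

KSh 6,110,000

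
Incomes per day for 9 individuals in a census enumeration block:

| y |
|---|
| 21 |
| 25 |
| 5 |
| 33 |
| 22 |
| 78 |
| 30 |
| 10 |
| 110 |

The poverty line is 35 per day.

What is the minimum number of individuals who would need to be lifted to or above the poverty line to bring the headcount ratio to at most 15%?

6

Currently q = 7 of N = 9 are below the line (H = 0.778).
A headcount ratio of at most 15% allows at most ⌊0.15 × 9⌋ = 1 poor individuals.
So at least 7 − 1 = 6 must be lifted.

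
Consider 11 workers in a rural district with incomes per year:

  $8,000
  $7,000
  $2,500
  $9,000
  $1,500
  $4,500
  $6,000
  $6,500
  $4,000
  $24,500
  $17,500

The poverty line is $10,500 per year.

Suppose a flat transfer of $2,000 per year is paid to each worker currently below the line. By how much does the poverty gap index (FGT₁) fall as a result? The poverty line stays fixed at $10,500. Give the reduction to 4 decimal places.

0.1515

Before: below the line — $1,500, $2,500, $4,000, $4,500, $6,000, $6,500, $7,000, $8,000, $9,000; poverty gap index (FGT₁) = 0.393939.
After the $2,000 transfer: below the line — $3,500, $4,500, $6,000, $6,500, $8,000, $8,500, $9,000, $10,000; poverty gap index (FGT₁) = 0.242424.
Reduction = 0.393939 − 0.242424 = 0.1515.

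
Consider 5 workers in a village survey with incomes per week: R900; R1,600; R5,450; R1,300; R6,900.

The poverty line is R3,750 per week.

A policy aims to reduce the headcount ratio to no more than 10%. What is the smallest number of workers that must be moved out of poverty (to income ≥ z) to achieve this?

Currently q = 3 of N = 5 are below the line (H = 0.600).
A headcount ratio of at most 10% allows at most ⌊0.10 × 5⌋ = 0 poor workers.
So at least 3 − 0 = 3 must be lifted.

3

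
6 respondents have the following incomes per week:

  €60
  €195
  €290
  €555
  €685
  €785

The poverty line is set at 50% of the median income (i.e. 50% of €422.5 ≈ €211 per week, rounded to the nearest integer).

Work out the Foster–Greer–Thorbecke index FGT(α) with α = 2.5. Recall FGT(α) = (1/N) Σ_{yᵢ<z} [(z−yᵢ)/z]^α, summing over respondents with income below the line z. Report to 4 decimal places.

0.0725

Incomes under z: €60, €195 (q = 2 of N = 6).
Shortfall ratios: (211−60)/211 = 0.7156; (211−195)/211 = 0.0758.
Raised to α = 2.5: 0.43325; 0.00158.
Sum = 0.434831; FGT(2.5) = 0.434831 / 6 = 0.0725.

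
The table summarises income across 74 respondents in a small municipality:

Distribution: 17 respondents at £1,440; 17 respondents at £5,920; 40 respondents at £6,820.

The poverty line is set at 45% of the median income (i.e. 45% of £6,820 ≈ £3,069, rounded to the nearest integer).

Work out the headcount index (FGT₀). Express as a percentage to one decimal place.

23.0%

17 of the 74 respondents have income below £3,069.
H = 17/74 = 23.0%.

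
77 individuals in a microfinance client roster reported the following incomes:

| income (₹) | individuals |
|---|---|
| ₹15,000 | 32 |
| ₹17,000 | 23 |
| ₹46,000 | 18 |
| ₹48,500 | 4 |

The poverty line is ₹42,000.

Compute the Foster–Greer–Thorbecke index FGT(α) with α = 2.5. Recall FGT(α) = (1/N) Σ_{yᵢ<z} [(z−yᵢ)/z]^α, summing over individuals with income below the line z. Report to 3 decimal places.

0.219

Incomes under z: 32×₹15,000, 23×₹17,000 (q = 55 of N = 77).
Shortfall ratios: (42000−15000)/42000 = 0.6429 (×32); (42000−17000)/42000 = 0.5952 (×23).
Raised to α = 2.5: 0.33135 (×32); 0.27335 (×23).
Sum = 16.890342; FGT(2.5) = 16.890342 / 77 = 0.219.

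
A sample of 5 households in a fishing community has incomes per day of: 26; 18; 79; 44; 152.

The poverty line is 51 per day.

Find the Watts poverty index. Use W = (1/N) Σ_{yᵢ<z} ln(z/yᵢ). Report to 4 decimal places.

Below z: 18, 26, 44 (q = 3 of N = 5).
ln(z/y) terms: ln(51/18) = 1.0415; ln(51/26) = 0.6737; ln(51/44) = 0.1476.
W = 1.862819 / 5 = 0.3726.

0.3726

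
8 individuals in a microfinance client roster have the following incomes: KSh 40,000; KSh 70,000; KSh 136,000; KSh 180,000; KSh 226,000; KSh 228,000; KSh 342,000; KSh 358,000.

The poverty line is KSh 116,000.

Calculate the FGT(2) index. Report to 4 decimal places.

0.0733

Below z: KSh 40,000, KSh 70,000 (q = 2 of N = 8).
Shortfall ratios: (116000−40000)/116000 = 0.6552; (116000−70000)/116000 = 0.3966.
Squared: 0.4293; 0.1573.
Sum = 0.586504; P₂ = 0.586504 / 8 = 0.0733.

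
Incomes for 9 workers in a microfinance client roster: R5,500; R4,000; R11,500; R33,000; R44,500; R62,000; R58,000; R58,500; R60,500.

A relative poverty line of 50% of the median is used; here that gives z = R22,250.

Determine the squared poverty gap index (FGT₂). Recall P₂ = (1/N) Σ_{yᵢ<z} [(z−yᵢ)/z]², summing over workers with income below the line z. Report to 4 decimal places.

Incomes under z: R4,000, R5,500, R11,500 (q = 3 of N = 9).
Normalized shortfalls: (22250−4000)/22250 = 0.8202; (22250−5500)/22250 = 0.7528; (22250−11500)/22250 = 0.4831.
Squared: 0.6728; 0.5667; 0.2334.
Sum = 1.472920; P₂ = 1.472920 / 9 = 0.1637.

0.1637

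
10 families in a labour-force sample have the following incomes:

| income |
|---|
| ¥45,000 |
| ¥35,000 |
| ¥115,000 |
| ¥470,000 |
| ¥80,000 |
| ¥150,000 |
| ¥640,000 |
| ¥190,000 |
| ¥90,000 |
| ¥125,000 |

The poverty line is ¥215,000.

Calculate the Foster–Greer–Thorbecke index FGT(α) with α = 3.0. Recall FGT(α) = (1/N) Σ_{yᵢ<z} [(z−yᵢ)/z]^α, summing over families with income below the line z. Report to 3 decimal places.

0.173

Poor units: ¥35,000, ¥45,000, ¥80,000, ¥90,000, ¥115,000, ¥125,000, ¥150,000, ¥190,000 (q = 8 of N = 10).
Gap ratios (z−y)/z: (215000−35000)/215000 = 0.8372; (215000−45000)/215000 = 0.7907; (215000−80000)/215000 = 0.6279; (215000−90000)/215000 = 0.5814; (215000−115000)/215000 = 0.4651; (215000−125000)/215000 = 0.4186; (215000−150000)/215000 = 0.3023; (215000−190000)/215000 = 0.1163.
Raised to α = 3.0: 0.58682; 0.49435; 0.24756; 0.19652; 0.10062; 0.07335; 0.02763; 0.00157.
Sum = 1.728426; FGT(3.0) = 1.728426 / 10 = 0.173.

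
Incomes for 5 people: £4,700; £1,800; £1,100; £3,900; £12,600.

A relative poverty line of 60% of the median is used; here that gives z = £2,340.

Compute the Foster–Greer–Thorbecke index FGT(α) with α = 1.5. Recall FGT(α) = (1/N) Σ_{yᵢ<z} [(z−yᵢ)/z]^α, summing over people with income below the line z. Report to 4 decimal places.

Below the line: £1,100, £1,800 (q = 2 of N = 5).
Normalized shortfalls: (2340−1100)/2340 = 0.5299; (2340−1800)/2340 = 0.2308.
Raised to α = 1.5: 0.38575; 0.11086.
Sum = 0.496610; FGT(1.5) = 0.496610 / 5 = 0.0993.

0.0993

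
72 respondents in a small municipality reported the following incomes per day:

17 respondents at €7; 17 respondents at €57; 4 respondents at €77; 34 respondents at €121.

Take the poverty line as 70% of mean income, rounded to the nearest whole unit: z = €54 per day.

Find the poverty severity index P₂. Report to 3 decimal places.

0.179

Poor units: 17×€7 (q = 17 of N = 72).
Relative gaps: (54−7)/54 = 0.8704 (×17).
Squared: 0.7575 (×17).
Sum = 12.878258; P₂ = 12.878258 / 72 = 0.179.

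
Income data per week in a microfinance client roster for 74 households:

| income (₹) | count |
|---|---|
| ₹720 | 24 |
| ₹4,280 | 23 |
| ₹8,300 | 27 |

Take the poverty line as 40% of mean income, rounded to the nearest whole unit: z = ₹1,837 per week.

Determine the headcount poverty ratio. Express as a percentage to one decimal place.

24 of the 74 households have income below ₹1,837.
H = 24/74 = 32.4%.

32.4%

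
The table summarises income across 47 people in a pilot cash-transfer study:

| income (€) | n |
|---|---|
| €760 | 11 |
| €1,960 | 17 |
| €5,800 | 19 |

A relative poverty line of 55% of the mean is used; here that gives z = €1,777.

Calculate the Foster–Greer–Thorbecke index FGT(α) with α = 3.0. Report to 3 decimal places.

0.044

Below the line: 11×€760 (q = 11 of N = 47).
Gap ratios (z−y)/z: (1777−760)/1777 = 0.5723 (×11).
Raised to α = 3.0: 0.18746 (×11).
Sum = 2.062022; FGT(3.0) = 2.062022 / 47 = 0.044.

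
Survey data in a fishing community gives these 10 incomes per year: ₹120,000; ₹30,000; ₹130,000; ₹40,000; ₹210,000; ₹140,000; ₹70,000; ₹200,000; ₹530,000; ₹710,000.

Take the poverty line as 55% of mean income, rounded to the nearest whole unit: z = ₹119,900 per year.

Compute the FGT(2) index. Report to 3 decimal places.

0.118

Incomes under z: ₹30,000, ₹40,000, ₹70,000 (q = 3 of N = 10).
Relative gaps: (119900−30000)/119900 = 0.7498; (119900−40000)/119900 = 0.6664; (119900−70000)/119900 = 0.4162.
Squared: 0.5622; 0.4441; 0.1732.
Sum = 1.179467; P₂ = 1.179467 / 10 = 0.118.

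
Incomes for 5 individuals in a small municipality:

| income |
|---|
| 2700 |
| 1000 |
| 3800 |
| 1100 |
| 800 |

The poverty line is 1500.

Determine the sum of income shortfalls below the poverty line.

1600

Incomes under z: 800, 1000, 1100 (q = 3 of N = 5).
Individual gaps: 1500−800 = 700; 1500−1000 = 500; 1500−1100 = 400.
Aggregate gap = 1600.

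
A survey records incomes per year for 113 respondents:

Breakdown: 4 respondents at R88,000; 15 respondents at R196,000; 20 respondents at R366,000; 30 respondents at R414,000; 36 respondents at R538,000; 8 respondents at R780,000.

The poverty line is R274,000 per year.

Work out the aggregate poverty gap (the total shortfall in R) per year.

R1,914,000

Below z: 4×R88,000, 15×R196,000 (q = 19 of N = 113).
Individual gaps: 4×(274000−88000) = 744000; 15×(274000−196000) = 1170000.
Aggregate gap = R1,914,000.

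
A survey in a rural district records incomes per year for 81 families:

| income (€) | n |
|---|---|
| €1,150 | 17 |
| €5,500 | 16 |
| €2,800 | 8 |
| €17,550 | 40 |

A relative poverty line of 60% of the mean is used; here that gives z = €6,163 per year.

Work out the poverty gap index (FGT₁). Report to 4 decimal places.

Below z: 17×€1,150, 8×€2,800, 16×€5,500 (q = 41 of N = 81).
Shortfall ratios: (6163−1150)/6163 = 0.8134 (×17); (6163−2800)/6163 = 0.5457 (×8); (6163−5500)/6163 = 0.1076 (×16).
Sum of shortfalls = 19.914490; P₁ averages over all N: 19.914490 / 81 = 0.2459.

0.2459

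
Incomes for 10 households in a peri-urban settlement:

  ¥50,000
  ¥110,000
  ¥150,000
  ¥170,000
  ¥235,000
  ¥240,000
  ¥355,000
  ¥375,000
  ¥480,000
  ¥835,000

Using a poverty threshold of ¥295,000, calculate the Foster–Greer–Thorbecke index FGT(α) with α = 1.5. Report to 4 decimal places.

Incomes under z: ¥50,000, ¥110,000, ¥150,000, ¥170,000, ¥235,000, ¥240,000 (q = 6 of N = 10).
Normalized shortfalls: (295000−50000)/295000 = 0.8305; (295000−110000)/295000 = 0.6271; (295000−150000)/295000 = 0.4915; (295000−170000)/295000 = 0.4237; (295000−235000)/295000 = 0.2034; (295000−240000)/295000 = 0.1864.
Raised to α = 1.5: 0.75686; 0.49662; 0.34460; 0.27582; 0.09173; 0.08050.
Sum = 2.046137; FGT(1.5) = 2.046137 / 10 = 0.2046.

0.2046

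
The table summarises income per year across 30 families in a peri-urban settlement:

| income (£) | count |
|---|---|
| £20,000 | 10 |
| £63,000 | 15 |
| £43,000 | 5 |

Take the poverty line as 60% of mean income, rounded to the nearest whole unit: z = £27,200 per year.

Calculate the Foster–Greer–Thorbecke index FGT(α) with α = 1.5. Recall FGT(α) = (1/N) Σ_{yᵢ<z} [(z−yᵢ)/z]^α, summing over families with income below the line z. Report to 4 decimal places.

0.0454

Poor units: 10×£20,000 (q = 10 of N = 30).
Shortfall ratios: (27200−20000)/27200 = 0.2647 (×10).
Raised to α = 1.5: 0.13619 (×10).
Sum = 1.361901; FGT(1.5) = 1.361901 / 30 = 0.0454.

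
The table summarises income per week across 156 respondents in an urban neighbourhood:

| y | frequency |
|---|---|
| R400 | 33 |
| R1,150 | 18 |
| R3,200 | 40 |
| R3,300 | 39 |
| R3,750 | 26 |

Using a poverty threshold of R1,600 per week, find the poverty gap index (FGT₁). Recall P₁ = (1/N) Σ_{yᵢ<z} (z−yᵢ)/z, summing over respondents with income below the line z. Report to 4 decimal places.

Below the line: 33×R400, 18×R1,150 (q = 51 of N = 156).
Relative gaps: (1600−400)/1600 = 0.7500 (×33); (1600−1150)/1600 = 0.2812 (×18).
Σ = 29.812500. Dividing by the full population N = 156 gives P₁ = 0.1911.

0.1911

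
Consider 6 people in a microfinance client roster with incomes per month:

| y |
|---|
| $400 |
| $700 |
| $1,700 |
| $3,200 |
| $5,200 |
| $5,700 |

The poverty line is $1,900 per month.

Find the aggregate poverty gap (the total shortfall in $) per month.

$2,900

Below the line: $400, $700, $1,700 (q = 3 of N = 6).
Individual gaps: 1900−400 = 1500; 1900−700 = 1200; 1900−1700 = 200.
Aggregate gap = $2,900.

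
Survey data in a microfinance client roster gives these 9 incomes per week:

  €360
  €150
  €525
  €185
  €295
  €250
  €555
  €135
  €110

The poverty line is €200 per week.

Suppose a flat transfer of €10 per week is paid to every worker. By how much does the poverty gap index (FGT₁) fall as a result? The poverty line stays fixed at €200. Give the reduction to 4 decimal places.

0.0222

Before: below the line — €110, €135, €150, €185; poverty gap index (FGT₁) = 0.122222.
After the €10 transfer: below the line — €120, €145, €160, €195; poverty gap index (FGT₁) = 0.100000.
Reduction = 0.122222 − 0.100000 = 0.0222.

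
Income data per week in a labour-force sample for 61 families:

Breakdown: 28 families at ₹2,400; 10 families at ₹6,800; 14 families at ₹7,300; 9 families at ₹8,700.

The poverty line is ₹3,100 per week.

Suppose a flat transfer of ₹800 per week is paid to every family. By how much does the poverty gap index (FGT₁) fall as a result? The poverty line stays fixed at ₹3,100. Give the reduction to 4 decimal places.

0.1036

Before: below the line — 28×₹2,400; poverty gap index (FGT₁) = 0.103649.
After the ₹800 transfer: below the line — none; poverty gap index (FGT₁) = 0.000000.
Reduction = 0.103649 − 0.000000 = 0.1036.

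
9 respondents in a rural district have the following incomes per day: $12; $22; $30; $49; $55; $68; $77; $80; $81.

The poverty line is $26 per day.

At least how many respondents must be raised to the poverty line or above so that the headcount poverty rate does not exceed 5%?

2

2 of the 9 respondents are poor, so H = 2/9 = 0.222.
A headcount ratio of at most 5% allows at most ⌊0.05 × 9⌋ = 0 poor respondents.
So at least 2 − 0 = 2 must be lifted.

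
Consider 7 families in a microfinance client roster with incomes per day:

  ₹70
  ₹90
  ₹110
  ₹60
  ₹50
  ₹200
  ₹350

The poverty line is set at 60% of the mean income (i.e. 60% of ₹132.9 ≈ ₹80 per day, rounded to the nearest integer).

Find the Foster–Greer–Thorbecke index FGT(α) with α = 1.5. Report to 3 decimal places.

Below the line: ₹50, ₹60, ₹70 (q = 3 of N = 7).
Relative gaps: (80−50)/80 = 0.3750; (80−60)/80 = 0.2500; (80−70)/80 = 0.1250.
Raised to α = 1.5: 0.22964; 0.12500; 0.04419.
Sum = 0.398834; FGT(1.5) = 0.398834 / 7 = 0.057.

0.057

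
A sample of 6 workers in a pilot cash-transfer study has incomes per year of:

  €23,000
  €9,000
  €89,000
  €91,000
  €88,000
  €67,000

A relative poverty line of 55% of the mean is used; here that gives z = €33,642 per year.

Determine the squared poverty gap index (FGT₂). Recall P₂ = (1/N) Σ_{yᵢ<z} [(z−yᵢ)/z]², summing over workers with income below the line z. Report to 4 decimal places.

0.1061

Below z: €9,000, €23,000 (q = 2 of N = 6).
Normalized shortfalls: (33642−9000)/33642 = 0.7325; (33642−23000)/33642 = 0.3163.
Squared: 0.5365; 0.1001.
Sum = 0.636588; P₂ = 0.636588 / 6 = 0.1061.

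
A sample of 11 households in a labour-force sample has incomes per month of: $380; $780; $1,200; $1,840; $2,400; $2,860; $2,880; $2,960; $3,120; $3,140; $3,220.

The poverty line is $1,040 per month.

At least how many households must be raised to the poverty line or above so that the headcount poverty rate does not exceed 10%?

1

2 of the 11 households are poor, so H = 2/11 = 0.182.
A headcount ratio of at most 10% allows at most ⌊0.10 × 11⌋ = 1 poor households.
So at least 2 − 1 = 1 must be lifted.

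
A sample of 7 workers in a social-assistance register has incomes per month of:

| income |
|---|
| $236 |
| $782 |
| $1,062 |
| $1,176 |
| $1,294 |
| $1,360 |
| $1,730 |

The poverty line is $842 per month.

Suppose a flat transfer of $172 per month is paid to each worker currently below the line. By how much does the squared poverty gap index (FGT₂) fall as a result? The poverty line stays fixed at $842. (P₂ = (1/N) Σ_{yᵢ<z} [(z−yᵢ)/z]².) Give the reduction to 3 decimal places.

Before: below the line — $236, $782; squared poverty gap index (FGT₂) = 0.07472.
After the $172 transfer: below the line — $408; squared poverty gap index (FGT₂) = 0.03795.
Reduction = 0.07472 − 0.03795 = 0.037.

0.037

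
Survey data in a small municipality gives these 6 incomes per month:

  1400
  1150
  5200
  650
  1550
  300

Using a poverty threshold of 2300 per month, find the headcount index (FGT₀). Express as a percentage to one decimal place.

5 of the 6 people have income below 2300.
H = 5/6 = 83.3%.

83.3%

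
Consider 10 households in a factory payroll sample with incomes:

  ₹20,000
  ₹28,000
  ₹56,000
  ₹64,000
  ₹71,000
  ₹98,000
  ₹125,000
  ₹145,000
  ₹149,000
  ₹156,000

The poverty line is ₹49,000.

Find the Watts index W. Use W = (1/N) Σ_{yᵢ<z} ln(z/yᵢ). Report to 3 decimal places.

0.146

Incomes under z: ₹20,000, ₹28,000 (q = 2 of N = 10).
Log shortfalls: ln(49000/20000) = 0.8961; ln(49000/28000) = 0.5596.
W = 1.455704 / 10 = 0.146.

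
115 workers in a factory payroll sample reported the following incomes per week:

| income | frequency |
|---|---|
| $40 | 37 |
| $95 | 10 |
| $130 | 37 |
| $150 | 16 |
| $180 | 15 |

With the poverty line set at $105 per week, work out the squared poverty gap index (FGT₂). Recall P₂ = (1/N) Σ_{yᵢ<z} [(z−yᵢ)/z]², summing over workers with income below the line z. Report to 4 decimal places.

0.1241

Incomes under z: 37×$40, 10×$95 (q = 47 of N = 115).
Shortfall ratios: (105−40)/105 = 0.6190 (×37); (105−95)/105 = 0.0952 (×10).
Squared: 0.3832 (×37); 0.0091 (×10).
Sum = 14.269841; P₂ = 14.269841 / 115 = 0.1241.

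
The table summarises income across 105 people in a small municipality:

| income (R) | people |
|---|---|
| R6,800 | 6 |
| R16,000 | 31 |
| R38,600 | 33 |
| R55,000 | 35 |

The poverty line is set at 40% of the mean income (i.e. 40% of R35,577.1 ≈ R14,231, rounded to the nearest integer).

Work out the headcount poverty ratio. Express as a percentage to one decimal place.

5.7%

6 of the 105 people have income below R14,231.
H = 6/105 = 5.7%.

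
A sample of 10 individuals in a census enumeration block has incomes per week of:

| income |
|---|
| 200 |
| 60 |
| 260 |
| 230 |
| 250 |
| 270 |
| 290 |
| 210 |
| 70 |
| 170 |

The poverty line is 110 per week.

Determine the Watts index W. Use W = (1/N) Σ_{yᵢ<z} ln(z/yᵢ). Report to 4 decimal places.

Incomes under z: 60, 70 (q = 2 of N = 10).
Log gaps: ln(110/60) = 0.6061; ln(110/70) = 0.4520.
W = 1.058121 / 10 = 0.1058.

0.1058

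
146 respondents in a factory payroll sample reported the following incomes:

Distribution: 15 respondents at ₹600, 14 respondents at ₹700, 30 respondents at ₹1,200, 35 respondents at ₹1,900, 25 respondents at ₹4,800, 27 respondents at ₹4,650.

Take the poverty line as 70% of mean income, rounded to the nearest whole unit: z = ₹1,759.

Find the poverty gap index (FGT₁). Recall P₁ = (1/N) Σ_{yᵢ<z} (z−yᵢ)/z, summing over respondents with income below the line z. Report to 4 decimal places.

0.1907

Below the line: 15×₹600, 14×₹700, 30×₹1,200 (q = 59 of N = 146).
Normalized shortfalls: (1759−600)/1759 = 0.6589 (×15); (1759−700)/1759 = 0.6020 (×14); (1759−1200)/1759 = 0.3178 (×30).
Σ = 27.845935. Dividing by the full population N = 146 gives P₁ = 0.1907.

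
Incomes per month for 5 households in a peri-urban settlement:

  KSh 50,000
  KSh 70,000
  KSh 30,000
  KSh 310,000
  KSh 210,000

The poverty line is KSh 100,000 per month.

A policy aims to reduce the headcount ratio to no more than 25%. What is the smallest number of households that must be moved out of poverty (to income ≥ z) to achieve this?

Currently q = 3 of N = 5 are below the line (H = 0.600).
A headcount ratio of at most 25% allows at most ⌊0.25 × 5⌋ = 1 poor households.
So at least 3 − 1 = 2 must be lifted.

2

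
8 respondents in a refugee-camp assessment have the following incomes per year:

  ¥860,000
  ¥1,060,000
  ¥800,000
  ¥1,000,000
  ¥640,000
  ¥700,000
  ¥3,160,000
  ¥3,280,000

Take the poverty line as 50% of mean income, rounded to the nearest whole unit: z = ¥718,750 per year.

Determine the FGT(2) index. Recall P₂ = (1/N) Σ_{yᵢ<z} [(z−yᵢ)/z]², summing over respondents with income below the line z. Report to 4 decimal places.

Below the line: ¥640,000, ¥700,000 (q = 2 of N = 8).
Gap ratios (z−y)/z: (718750−640000)/718750 = 0.1096; (718750−700000)/718750 = 0.0261.
Squared: 0.0120; 0.0007.
Sum = 0.012685; P₂ = 0.012685 / 8 = 0.0016.

0.0016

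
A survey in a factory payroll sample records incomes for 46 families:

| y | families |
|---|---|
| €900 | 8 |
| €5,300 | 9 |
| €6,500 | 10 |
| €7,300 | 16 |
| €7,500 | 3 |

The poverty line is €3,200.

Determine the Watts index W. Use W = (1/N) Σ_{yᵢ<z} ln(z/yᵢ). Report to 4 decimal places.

Below the line: 8×€900 (q = 8 of N = 46).
Log gaps: ln(3200/900) = 1.2685 (×8).
W = 10.148091 / 46 = 0.2206.

0.2206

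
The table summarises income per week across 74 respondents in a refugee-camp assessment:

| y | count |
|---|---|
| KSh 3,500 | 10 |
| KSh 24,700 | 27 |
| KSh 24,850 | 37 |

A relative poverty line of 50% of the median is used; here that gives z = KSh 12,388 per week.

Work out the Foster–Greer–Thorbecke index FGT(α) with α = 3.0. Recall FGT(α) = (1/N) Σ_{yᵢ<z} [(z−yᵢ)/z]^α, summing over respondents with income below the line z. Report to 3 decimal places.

Poor units: 10×KSh 3,500 (q = 10 of N = 74).
Relative gaps: (12388−3500)/12388 = 0.7175 (×10).
Raised to α = 3.0: 0.36932 (×10).
Sum = 3.693249; FGT(3.0) = 3.693249 / 74 = 0.050.

0.050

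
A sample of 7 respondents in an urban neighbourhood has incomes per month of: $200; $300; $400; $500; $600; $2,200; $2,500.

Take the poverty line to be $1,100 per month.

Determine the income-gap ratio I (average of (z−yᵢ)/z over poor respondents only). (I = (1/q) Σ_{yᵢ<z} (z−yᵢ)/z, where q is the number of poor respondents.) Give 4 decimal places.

Poor units: $200, $300, $400, $500, $600 (q = 5 of N = 7).
Shortfall ratios (z−y)/z: 0.8182, 0.7273, 0.6364, 0.5455, 0.4545; sum = 3.181818.
I averages over the q = 5 poor units only: 3.181818 / 5 = 0.6364.

0.6364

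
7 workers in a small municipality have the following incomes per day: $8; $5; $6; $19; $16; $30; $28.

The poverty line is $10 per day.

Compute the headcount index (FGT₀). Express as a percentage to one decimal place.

3 of the 7 workers have income below $10.
H = 3/7 = 42.9%.

42.9%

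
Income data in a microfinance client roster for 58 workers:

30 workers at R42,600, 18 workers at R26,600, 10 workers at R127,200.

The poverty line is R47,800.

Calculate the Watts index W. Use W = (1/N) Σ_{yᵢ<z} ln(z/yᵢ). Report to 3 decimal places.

0.241

Incomes under z: 18×R26,600, 30×R42,600 (q = 48 of N = 58).
Log shortfalls: ln(47800/26600) = 0.5861 (×18); ln(47800/42600) = 0.1152 (×30).
W = 14.005201 / 58 = 0.241.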